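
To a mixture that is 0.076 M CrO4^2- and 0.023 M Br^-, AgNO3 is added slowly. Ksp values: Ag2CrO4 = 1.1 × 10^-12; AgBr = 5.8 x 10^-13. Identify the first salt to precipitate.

Each salt begins to precipitate when Q = Ksp, i.e. when [Ag^+] reaches its threshold.
For Ag2CrO4: 1.1 × 10^-12 = 0.076 × [Ag^+]^2  ⇒  [Ag^+] = 3.8 × 10^-6 M.
For AgBr: 5.8 x 10^-13 = 0.023 × [Ag^+]  ⇒  [Ag^+] = 2.5 × 10^-11 M.
The salt with the lower threshold [Ag^+] precipitates first: AgBr.

AgBr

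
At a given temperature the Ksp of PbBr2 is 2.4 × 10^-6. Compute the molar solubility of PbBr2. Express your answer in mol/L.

PbBr2(s) ⇌ Pb^2+(aq) + 2 Br^-(aq)
Ksp = [Pb^2+][Br^-]^2
If s mol/L of PbBr2 dissolves, [Pb^2+] = s and [Br^-] = 2s.
So Ksp = s × (2s)^2 = 4s^3
s = (2.4 × 10^-6 / 4)^(1/3) = 8.4 × 10^-3 M

s = 8.4e-3 M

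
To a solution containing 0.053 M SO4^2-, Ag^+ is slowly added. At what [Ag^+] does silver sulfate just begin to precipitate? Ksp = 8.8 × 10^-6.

Ag2SO4(s) ⇌ 2 Ag^+ + SO4^2-
Ksp = [Ag^+]^2[SO4^2-]
Precipitation begins when Q = Ksp. With [SO4^2-] = 0.053 M:
8.8 × 10^-6 = (0.053) × [Ag^+]^2
[Ag^+] = (8.8 × 10^-6 / 5.3 × 10^-2)^(1/2) = 1.3 × 10^-2 M

[Ag^+] = 0.013 M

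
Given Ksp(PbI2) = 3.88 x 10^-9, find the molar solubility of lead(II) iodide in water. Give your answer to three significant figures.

PbI2(s) ⇌ Pb^2+ + 2 I^-
Ksp = [Pb^2+][I^-]^2
If s mol/L of PbI2 dissolves, [Pb^2+] = s and [I^-] = 2s.
Substituting: Ksp = s(2s)^2 = 4s^3
s^3 = 3.88 x 10^-9 / 4, so s = 9.90 × 10^-4 M

s = 9.90 × 10^-4 M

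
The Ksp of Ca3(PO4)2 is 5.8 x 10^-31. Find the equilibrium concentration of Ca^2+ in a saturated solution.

Ca3(PO4)2(s) ⇌ 3 Ca^2+(aq) + 2 PO4^3-(aq)
Ksp = [Ca^2+]^3[PO4^3-]^2
For each mole of Ca3(PO4)2 that dissolves: [Ca^2+] = 3s, [PO4^3-] = 2s.
Substituting: Ksp = (3s)^3(2s)^2 = 108s^5
s^5 = 5.8 x 10^-31 / 108, so s = 3.52 × 10^-7 M
[Ca^2+] = 3s = 1.1 x 10^-6 M

[Ca^2+] = 1.1 × 10^-6 M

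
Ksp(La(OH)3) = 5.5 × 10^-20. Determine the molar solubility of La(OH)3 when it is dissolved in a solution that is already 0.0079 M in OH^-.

La(OH)3(s) <=> La^3+ + 3 OH^-
Ksp = [La^3+][OH^-]^3
If s mol/L dissolves here, [La^3+] = s, [OH^-] = 0.0079 + 3s ≈ 0.0079 (since the OH^- already present dominates).
Ksp ≈ s × (0.0079)^3
s = 1.1 x 10^-13 M
Check: 3s = 3.3 x 10^-13 ≪ 0.0079, so the approximation is valid.

1.1 × 10^-13 M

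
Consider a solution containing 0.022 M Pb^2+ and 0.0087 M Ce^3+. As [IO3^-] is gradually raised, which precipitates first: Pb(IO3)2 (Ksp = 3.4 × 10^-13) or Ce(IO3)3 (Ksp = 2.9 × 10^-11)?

Pb(IO3)2

Each salt begins to precipitate when Q = Ksp, i.e. when [IO3^-] reaches its threshold.
For Pb(IO3)2: 3.4 × 10^-13 = 0.022 × [IO3^-]^2  ⇒  [IO3^-] = 3.9 x 10^-6 M.
For Ce(IO3)3: 2.9 × 10^-11 = 0.0087 × [IO3^-]^3  ⇒  [IO3^-] = 1.5 x 10^-3 M.
The salt with the lower threshold [IO3^-] precipitates first: Pb(IO3)2.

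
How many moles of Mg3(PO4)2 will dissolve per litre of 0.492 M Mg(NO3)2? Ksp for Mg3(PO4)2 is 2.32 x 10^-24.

2.21e-12 M

Mg3(PO4)2(s) ⇌ 3 Mg^2+ + 2 PO4^3-
Ksp = [Mg^2+]^3[PO4^3-]^2
If s mol/L dissolves here, [Mg^2+] = 0.492 + 3s ≈ 0.492, [PO4^3-] = 2s (common-ion effect: Mg^2+ is already 0.492 M).
Ksp ≈ (0.492)^3 × (2s)^2
s = 2.21 × 10^-12 M
Check: 3s = 6.6 x 10^-12 ≪ 0.492, so the approximation is valid.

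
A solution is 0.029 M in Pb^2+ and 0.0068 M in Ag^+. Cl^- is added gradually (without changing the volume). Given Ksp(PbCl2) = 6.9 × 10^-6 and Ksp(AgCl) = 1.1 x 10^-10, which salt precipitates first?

Each salt begins to precipitate when Q = Ksp, i.e. when [Cl^-] reaches its threshold.
For PbCl2: 6.9 × 10^-6 = 0.029 × [Cl^-]^2  ⇒  [Cl^-] = 1.5 × 10^-2 M.
For AgCl: 1.1 x 10^-10 = 0.0068 × [Cl^-]  ⇒  [Cl^-] = 1.6 × 10^-8 M.
The salt with the lower threshold [Cl^-] precipitates first: AgCl.

AgCl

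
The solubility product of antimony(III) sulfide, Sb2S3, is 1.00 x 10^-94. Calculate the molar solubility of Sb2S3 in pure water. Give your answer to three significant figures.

s ≈ 6.21e-20 M

Sb2S3(s) ⇌ 2 Sb^3+ + 3 S^2-
Ksp = [Sb^3+]^2[S^2-]^3
With molar solubility s: [Sb^3+] = 2s, [S^2-] = 3s.
So Ksp = (2s)^2 × (3s)^3 = 108s^5
Solving, s = (1.00 x 10^-94/108)^(1/5) = 6.21 × 10^-20 M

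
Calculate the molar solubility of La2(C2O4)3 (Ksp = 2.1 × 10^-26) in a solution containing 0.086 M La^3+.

s = 4.7e-9 M

La2(C2O4)3(s) <=> 2 La^3+ + 3 C2O4^2-
Ksp = [La^3+]^2[C2O4^2-]^3
Let s be the molar solubility in this solution. [La^3+] = 0.086 + 2s ≈ 0.086, [C2O4^2-] = 3s (Ksp is small, so little additional dissolves).
Ksp ≈ (0.086)^2 × (3s)^3
s = 4.7 × 10^-9 M
Check: 2s = 9.4 × 10^-9 ≪ 0.086, so the approximation is valid.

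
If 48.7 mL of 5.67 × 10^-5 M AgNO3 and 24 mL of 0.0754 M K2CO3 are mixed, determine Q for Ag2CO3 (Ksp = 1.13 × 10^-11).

Q = 3.59 × 10^-11

Total volume = 48.7 + 24 = 72.7 mL.
[Ag^+] = 5.67 x 10^-5 × (48.7/72.7) = 3.798 × 10^-5 M
[CO3^2-] = 7.54 × 10^-2 × (24/72.7) = 2.489 × 10^-2 M
Ag2CO3(s) ⇌ 2 Ag^+ + CO3^2-, so Q = [Ag^+]^2[CO3^2-]
Q = (3.798 × 10^-5)^2(2.489 × 10^-2) = 3.59 × 10^-11
Q > Ksp, so Ag2CO3 will precipitate.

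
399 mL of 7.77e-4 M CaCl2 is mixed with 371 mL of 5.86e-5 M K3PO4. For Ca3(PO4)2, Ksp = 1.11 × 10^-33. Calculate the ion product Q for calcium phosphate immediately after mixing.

5.20 × 10^-20

Total volume = 399 + 371 = 770 mL.
[Ca^2+] = 7.77 × 10^-4 × (399/770) = 4.026 × 10^-4 M
[PO4^3-] = 5.86 x 10^-5 × (371/770) = 2.823 × 10^-5 M
Ca3(PO4)2(s) <=> 3 Ca^2+ + 2 PO4^3-, so Q = [Ca^2+]^3[PO4^3-]^2
Q = (4.026 x 10^-4)^3(2.823 × 10^-5)^2 = 5.20 × 10^-20
Q > Ksp, so Ca3(PO4)2 will precipitate.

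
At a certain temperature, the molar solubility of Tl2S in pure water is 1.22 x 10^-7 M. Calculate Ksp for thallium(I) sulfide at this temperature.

Ksp ≈ 7.26 x 10^-21

Tl2S(s) <=> 2 Tl^+ + S^2-
Let s = molar solubility. Then [Tl^+] = 2s and [S^2-] = s.
Ksp = [Tl^+]^2[S^2-]
Ksp = (2s)^2s = 4s^3
With s = 1.22 x 10^-7: Ksp = 7.26 x 10^-21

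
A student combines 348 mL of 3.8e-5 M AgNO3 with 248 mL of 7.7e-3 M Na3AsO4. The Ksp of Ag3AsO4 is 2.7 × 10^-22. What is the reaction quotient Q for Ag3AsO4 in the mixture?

Total volume = 348 + 248 = 596 mL.
[Ag^+] = 3.8 × 10^-5 × (348/596) = 2.22 × 10^-5 M
[AsO4^3-] = 7.7 x 10^-3 × (248/596) = 3.20 x 10^-3 M
Ag3AsO4(s) ⇌ 3 Ag^+(aq) + AsO4^3-(aq), so Q = [Ag^+]^3[AsO4^3-]
Q = (2.22 × 10^-5)^3(3.20 × 10^-3) = 3.5 × 10^-17
Q > Ksp, so Ag3AsO4 will precipitate.

3.5 × 10^-17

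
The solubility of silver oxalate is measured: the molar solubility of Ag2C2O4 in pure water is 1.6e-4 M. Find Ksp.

Ag2C2O4(s) ⇌ 2 Ag^+ + C2O4^2-
For each mole of Ag2C2O4 that dissolves: [Ag^+] = 2s, [C2O4^2-] = s.
Ksp = [Ag^+]^2[C2O4^2-]
So Ksp = (2s)^2 × s = 4s^3
Ksp = 4 × (1.6 × 10^-4)^3 = 1.6 × 10^-11

Ksp = 1.6e-11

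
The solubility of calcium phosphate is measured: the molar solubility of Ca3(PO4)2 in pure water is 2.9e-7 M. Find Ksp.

Ksp = 2.2e-31

Ca3(PO4)2(s) ⇌ 3 Ca^2+ + 2 PO4^3-
For each mole of Ca3(PO4)2 that dissolves: [Ca^2+] = 3s, [PO4^3-] = 2s.
Ksp = [Ca^2+]^3[PO4^3-]^2
Substituting: Ksp = (3s)^3(2s)^2 = 108s^5
Ksp = 108 × (2.9 × 10^-7)^5 = 2.2 x 10^-31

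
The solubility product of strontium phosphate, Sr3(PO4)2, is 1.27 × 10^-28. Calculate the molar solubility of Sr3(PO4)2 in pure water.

1.03 × 10^-6 M

Sr3(PO4)2(s) <=> 3 Sr^2+ + 2 PO4^3-
Ksp = [Sr^2+]^3[PO4^3-]^2
For each mole of Sr3(PO4)2 that dissolves: [Sr^2+] = 3s, [PO4^3-] = 2s.
Ksp = (3s)^3(2s)^2 = 108s^5
s = (1.27 × 10^-28 / 108)^(1/5) = 1.03 x 10^-6 M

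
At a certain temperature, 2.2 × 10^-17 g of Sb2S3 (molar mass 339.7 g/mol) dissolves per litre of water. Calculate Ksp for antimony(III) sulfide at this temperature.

Molar solubility s = (2.2 x 10^-17 g/L) / (339.7 g/mol) = 6.48 × 10^-20 M.
Sb2S3(s) ⇌ 2 Sb^3+ + 3 S^2-
With molar solubility s: [Sb^3+] = 2s, [S^2-] = 3s.
Ksp = [Sb^3+]^2[S^2-]^3
Substituting: Ksp = (2s)^2(3s)^3 = 108s^5
With s = 6.48 × 10^-20: Ksp = 1.2 × 10^-94

1.2 × 10^-94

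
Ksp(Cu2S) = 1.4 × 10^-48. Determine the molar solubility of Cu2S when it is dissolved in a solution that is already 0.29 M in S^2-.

Cu2S(s) ⇌ 2 Cu^+(aq) + S^2-(aq)
Ksp = [Cu^+]^2[S^2-]
Let s be the molar solubility in this solution. [Cu^+] = 2s, [S^2-] = 0.29 + s ≈ 0.29 (common-ion effect: S^2- is already 0.29 M).
Ksp ≈ (2s)^2 × 0.29
s = 1.1 × 10^-24 M
Check: s = 1.1 × 10^-24 ≪ 0.29, so the approximation is valid.

1.1e-24 M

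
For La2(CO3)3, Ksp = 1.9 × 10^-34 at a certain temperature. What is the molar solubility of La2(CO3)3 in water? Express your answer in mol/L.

La2(CO3)3(s) ⇌ 2 La^3+(aq) + 3 CO3^2-(aq)
Ksp = [La^3+]^2[CO3^2-]^3
With molar solubility s: [La^3+] = 2s, [CO3^2-] = 3s.
Substituting: Ksp = (2s)^2(3s)^3 = 108s^5
s = (1.9 × 10^-34 / 108)^(1/5) = 7.1 × 10^-8 M

s = 7.1 x 10^-8 M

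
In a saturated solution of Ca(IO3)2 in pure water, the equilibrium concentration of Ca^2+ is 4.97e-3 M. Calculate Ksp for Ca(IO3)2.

Ksp ≈ 4.91 × 10^-7

Ca(IO3)2(s) <=> Ca^2+(aq) + 2 IO3^-(aq)
Stoichiometry gives [IO3^-] = (2/1)[Ca^2+] = 9.940 × 10^-3 M.
Ksp = [Ca^2+][IO3^-]^2
Ksp = 4.97 x 10^-3 × (9.940 × 10^-3)^2 = 4.91 x 10^-7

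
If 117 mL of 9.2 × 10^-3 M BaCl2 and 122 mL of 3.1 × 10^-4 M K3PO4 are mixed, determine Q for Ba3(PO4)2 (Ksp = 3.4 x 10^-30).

Total volume = 117 + 122 = 239 mL.
[Ba^2+] = 9.2 x 10^-3 × (117/239) = 4.50 × 10^-3 M
[PO4^3-] = 3.1 × 10^-4 × (122/239) = 1.58 x 10^-4 M
Ba3(PO4)2(s) ⇌ 3 Ba^2+(aq) + 2 PO4^3-(aq), so Q = [Ba^2+]^3[PO4^3-]^2
Q = (4.50 × 10^-3)^3(1.58 x 10^-4)^2 = 2.3 × 10^-15
Q > Ksp, so Ba3(PO4)2 will precipitate.

Q ≈ 2.3 × 10^-15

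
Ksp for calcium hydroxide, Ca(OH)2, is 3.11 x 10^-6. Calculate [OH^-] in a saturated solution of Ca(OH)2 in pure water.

Ca(OH)2(s) ⇌ Ca^2+(aq) + 2 OH^-(aq)
Ksp = [Ca^2+][OH^-]^2
If s mol/L of Ca(OH)2 dissolves, [Ca^2+] = s and [OH^-] = 2s.
So Ksp = s × (2s)^2 = 4s^3
s = (3.11 x 10^-6 / 4)^(1/3) = 9.195 × 10^-3 M
[OH^-] = 2s = 1.84 × 10^-2 M

1.84 × 10^-2 M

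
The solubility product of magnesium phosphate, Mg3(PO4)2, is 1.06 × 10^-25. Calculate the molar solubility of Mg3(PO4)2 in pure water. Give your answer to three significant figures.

Mg3(PO4)2(s) ⇌ 3 Mg^2+ + 2 PO4^3-
Ksp = [Mg^2+]^3[PO4^3-]^2
Let s = molar solubility. Then [Mg^2+] = 3s and [PO4^3-] = 2s.
Substituting: Ksp = (3s)^3(2s)^2 = 108s^5
s^5 = 1.06 × 10^-25 / 108, so s = 3.97 × 10^-6 M

3.97e-6 M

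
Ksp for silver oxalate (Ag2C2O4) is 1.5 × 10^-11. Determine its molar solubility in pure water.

Ag2C2O4(s) ⇌ 2 Ag^+(aq) + C2O4^2-(aq)
Ksp = [Ag^+]^2[C2O4^2-]
With molar solubility s: [Ag^+] = 2s, [C2O4^2-] = s.
Substituting: Ksp = (2s)^2s = 4s^3
s = (1.5 × 10^-11 / 4)^(1/3) = 1.6 × 10^-4 M

s ≈ 1.6 × 10^-4 M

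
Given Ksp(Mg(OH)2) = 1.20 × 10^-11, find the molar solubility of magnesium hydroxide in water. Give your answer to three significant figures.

Mg(OH)2(s) ⇌ Mg^2+(aq) + 2 OH^-(aq)
Ksp = [Mg^2+][OH^-]^2
For each mole of Mg(OH)2 that dissolves: [Mg^2+] = s, [OH^-] = 2s.
Substituting: Ksp = s(2s)^2 = 4s^3
s^3 = 1.20 × 10^-11 / 4, so s = 1.44 × 10^-4 M

s ≈ 1.44e-4 M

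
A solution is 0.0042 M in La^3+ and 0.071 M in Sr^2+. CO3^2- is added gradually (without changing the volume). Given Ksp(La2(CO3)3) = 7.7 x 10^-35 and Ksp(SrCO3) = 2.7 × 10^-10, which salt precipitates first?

Each salt begins to precipitate when Q = Ksp, i.e. when [CO3^2-] reaches its threshold.
For La2(CO3)3: 7.7 x 10^-35 = (0.0042)^2 × [CO3^2-]^3  ⇒  [CO3^2-] = 1.6 × 10^-10 M.
For SrCO3: 2.7 × 10^-10 = 0.071 × [CO3^2-]  ⇒  [CO3^2-] = 3.8 × 10^-9 M.
The salt with the lower threshold [CO3^2-] precipitates first: La2(CO3)3.

La2(CO3)3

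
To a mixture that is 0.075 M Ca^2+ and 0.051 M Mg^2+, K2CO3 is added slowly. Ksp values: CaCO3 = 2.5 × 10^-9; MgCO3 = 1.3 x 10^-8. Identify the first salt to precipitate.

CaCO3

Each salt begins to precipitate when Q = Ksp, i.e. when [CO3^2-] reaches its threshold.
For CaCO3: 2.5 × 10^-9 = 0.075 × [CO3^2-]  ⇒  [CO3^2-] = 3.3 × 10^-8 M.
For MgCO3: 1.3 x 10^-8 = 0.051 × [CO3^2-]  ⇒  [CO3^2-] = 2.5 × 10^-7 M.
The salt with the lower threshold [CO3^2-] precipitates first: CaCO3.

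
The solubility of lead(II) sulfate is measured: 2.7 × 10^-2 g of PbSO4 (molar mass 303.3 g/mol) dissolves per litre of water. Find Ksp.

7.9e-9

Molar solubility s = (2.7 × 10^-2 g/L) / (303.3 g/mol) = 8.90 × 10^-5 M.
PbSO4(s) ⇌ Pb^2+ + SO4^2-
If s mol/L of PbSO4 dissolves, [Pb^2+] = s and [SO4^2-] = s.
Ksp = [Pb^2+][SO4^2-]
Ksp = (s)(s) = s^2
With s = 8.90 × 10^-5: Ksp = 7.9 × 10^-9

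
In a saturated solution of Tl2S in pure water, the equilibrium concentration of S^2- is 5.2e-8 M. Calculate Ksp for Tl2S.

5.6 x 10^-22

Tl2S(s) ⇌ 2 Tl^+ + S^2-
Stoichiometry gives [Tl^+] = (2/1)[S^2-] = 1.04 × 10^-7 M.
Ksp = [Tl^+]^2[S^2-]
Ksp = (1.04 × 10^-7)^2 × 5.2 x 10^-8 = 5.6 × 10^-22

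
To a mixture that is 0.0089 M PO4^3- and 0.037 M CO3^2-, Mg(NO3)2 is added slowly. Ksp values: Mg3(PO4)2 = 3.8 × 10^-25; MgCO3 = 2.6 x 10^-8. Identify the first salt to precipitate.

Precipitation of each salt starts when its ion product equals its Ksp.
For Mg3(PO4)2: 3.8 × 10^-25 = (0.0089)^2 × [Mg^2+]^3  ⇒  [Mg^2+] = 1.7 × 10^-7 M.
For MgCO3: 2.6 x 10^-8 = 0.037 × [Mg^2+]  ⇒  [Mg^2+] = 7.0 × 10^-7 M.
The salt with the lower threshold [Mg^2+] precipitates first: Mg3(PO4)2.

Mg3(PO4)2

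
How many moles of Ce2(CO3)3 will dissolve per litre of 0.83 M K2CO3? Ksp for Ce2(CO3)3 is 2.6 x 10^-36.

Ce2(CO3)3(s) ⇌ 2 Ce^3+(aq) + 3 CO3^2-(aq)
Ksp = [Ce^3+]^2[CO3^2-]^3
Let s = moles of Ce2(CO3)3 that dissolve per litre. [Ce^3+] = 2s, [CO3^2-] = 0.83 + 3s ≈ 0.83 (common-ion effect: CO3^2- is already 0.83 M).
Ksp ≈ (2s)^2 × (0.83)^3
s = 1.1 × 10^-18 M
Check: 3s = 3.2 × 10^-18 ≪ 0.83, so the approximation is valid.

s = 1.1e-18 M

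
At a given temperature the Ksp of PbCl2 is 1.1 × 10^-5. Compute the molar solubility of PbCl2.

PbCl2(s) ⇌ Pb^2+ + 2 Cl^-
Ksp = [Pb^2+][Cl^-]^2
Let s = molar solubility. Then [Pb^2+] = s and [Cl^-] = 2s.
So Ksp = s × (2s)^2 = 4s^3
s^3 = 1.1 × 10^-5 / 4, so s = 1.4 x 10^-2 M

1.4 x 10^-2 M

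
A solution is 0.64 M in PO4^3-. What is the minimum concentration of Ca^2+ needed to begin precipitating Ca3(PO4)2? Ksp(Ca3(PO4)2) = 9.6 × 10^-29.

[Ca^2+] = 6.2e-10 M

Ca3(PO4)2(s) ⇌ 3 Ca^2+ + 2 PO4^3-
Ksp = [Ca^2+]^3[PO4^3-]^2
Precipitation begins when Q = Ksp. With [PO4^3-] = 0.64 M:
9.6 × 10^-29 = (0.64)^2 × [Ca^2+]^3
[Ca^2+] = (9.6 × 10^-29 / 4.10 x 10^-1)^(1/3) = 6.2 x 10^-10 M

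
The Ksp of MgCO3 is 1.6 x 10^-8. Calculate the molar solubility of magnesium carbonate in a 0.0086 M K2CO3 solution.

MgCO3(s) ⇌ Mg^2+ + CO3^2-
Ksp = [Mg^2+][CO3^2-]
If s mol/L dissolves here, [Mg^2+] = s, [CO3^2-] = 0.0086 + s ≈ 0.0086 (common-ion effect: CO3^2- is already 0.0086 M).
Ksp ≈ s × 0.0086
s = 1.9 × 10^-6 M
Check: s = 1.9 × 10^-6 ≪ 0.0086, so the approximation is valid.

s = 1.9 x 10^-6 M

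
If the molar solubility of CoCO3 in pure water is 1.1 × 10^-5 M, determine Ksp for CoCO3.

Ksp = 1.2 x 10^-10

CoCO3(s) ⇌ Co^2+(aq) + CO3^2-(aq)
If s mol/L of CoCO3 dissolves, [Co^2+] = s and [CO3^2-] = s.
Ksp = [Co^2+][CO3^2-]
Ksp = (s)(s) = s^2
With s = 1.1 × 10^-5: Ksp = 1.2 × 10^-10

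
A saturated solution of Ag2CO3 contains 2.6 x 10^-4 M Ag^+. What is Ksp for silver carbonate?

Ksp ≈ 8.8e-12

Ag2CO3(s) ⇌ 2 Ag^+ + CO3^2-
Stoichiometry gives [CO3^2-] = (1/2)[Ag^+] = 1.30 × 10^-4 M.
Ksp = [Ag^+]^2[CO3^2-]
Ksp = (2.6 x 10^-4)^2 × 1.30 x 10^-4 = 8.8 × 10^-12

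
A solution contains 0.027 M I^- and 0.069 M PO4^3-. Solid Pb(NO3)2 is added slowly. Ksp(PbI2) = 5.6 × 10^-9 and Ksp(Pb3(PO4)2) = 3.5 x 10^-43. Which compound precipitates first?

Precipitation of each salt starts when its ion product equals its Ksp.
For PbI2: 5.6 × 10^-9 = (0.027)^2 × [Pb^2+]  ⇒  [Pb^2+] = 7.7 x 10^-6 M.
For Pb3(PO4)2: 3.5 x 10^-43 = (0.069)^2 × [Pb^2+]^3  ⇒  [Pb^2+] = 4.2 × 10^-14 M.
The salt with the lower threshold [Pb^2+] precipitates first: Pb3(PO4)2.

Pb3(PO4)2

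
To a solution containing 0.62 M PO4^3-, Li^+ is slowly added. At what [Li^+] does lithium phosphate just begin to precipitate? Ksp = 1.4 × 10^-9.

[Li^+] = 1.3 x 10^-3 M

Li3PO4(s) <=> 3 Li^+(aq) + PO4^3-(aq)
Ksp = [Li^+]^3[PO4^3-]
Precipitation begins when Q = Ksp. With [PO4^3-] = 0.62 M:
1.4 × 10^-9 = (0.62) × [Li^+]^3
[Li^+] = (1.4 × 10^-9 / 6.2 × 10^-1)^(1/3) = 1.3 × 10^-3 M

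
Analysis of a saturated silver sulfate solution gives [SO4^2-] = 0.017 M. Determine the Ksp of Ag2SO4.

Ag2SO4(s) ⇌ 2 Ag^+(aq) + SO4^2-(aq)
Stoichiometry gives [Ag^+] = (2/1)[SO4^2-] = 3.40 x 10^-2 M.
Ksp = [Ag^+]^2[SO4^2-]
Ksp = (3.40 × 10^-2)^2 × 1.7 × 10^-2 = 2.0 x 10^-5

Ksp ≈ 2.0e-5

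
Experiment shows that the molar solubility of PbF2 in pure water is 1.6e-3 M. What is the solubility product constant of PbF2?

1.6 × 10^-8

PbF2(s) <=> Pb^2+ + 2 F^-
Let s = molar solubility. Then [Pb^2+] = s and [F^-] = 2s.
Ksp = [Pb^2+][F^-]^2
Substituting: Ksp = s(2s)^2 = 4s^3
With s = 1.6 × 10^-3: Ksp = 1.6 x 10^-8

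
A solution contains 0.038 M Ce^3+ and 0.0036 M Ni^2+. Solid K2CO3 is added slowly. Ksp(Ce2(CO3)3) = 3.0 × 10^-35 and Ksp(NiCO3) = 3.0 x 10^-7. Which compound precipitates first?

Each salt begins to precipitate when Q = Ksp, i.e. when [CO3^2-] reaches its threshold.
For Ce2(CO3)3: 3.0 × 10^-35 = (0.038)^2 × [CO3^2-]^3  ⇒  [CO3^2-] = 2.7 × 10^-11 M.
For NiCO3: 3.0 x 10^-7 = 0.0036 × [CO3^2-]  ⇒  [CO3^2-] = 8.3 x 10^-5 M.
The salt with the lower threshold [CO3^2-] precipitates first: Ce2(CO3)3.

Ce2(CO3)3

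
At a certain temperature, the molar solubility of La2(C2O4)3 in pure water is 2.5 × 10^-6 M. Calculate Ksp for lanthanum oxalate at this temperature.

La2(C2O4)3(s) ⇌ 2 La^3+(aq) + 3 C2O4^2-(aq)
With molar solubility s: [La^3+] = 2s, [C2O4^2-] = 3s.
Ksp = [La^3+]^2[C2O4^2-]^3
So Ksp = (2s)^2 × (3s)^3 = 108s^5
Ksp = 108 × (2.5 x 10^-6)^5 = 1.1 × 10^-26

Ksp = 1.1 x 10^-26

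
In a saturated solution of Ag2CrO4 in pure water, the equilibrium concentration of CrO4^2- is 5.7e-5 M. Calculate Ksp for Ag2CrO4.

Ksp = 7.4 × 10^-13

Ag2CrO4(s) <=> 2 Ag^+(aq) + CrO4^2-(aq)
Stoichiometry gives [Ag^+] = (2/1)[CrO4^2-] = 1.14 × 10^-4 M.
Ksp = [Ag^+]^2[CrO4^2-]
Ksp = (1.14 × 10^-4)^2 × 5.7 × 10^-5 = 7.4 × 10^-13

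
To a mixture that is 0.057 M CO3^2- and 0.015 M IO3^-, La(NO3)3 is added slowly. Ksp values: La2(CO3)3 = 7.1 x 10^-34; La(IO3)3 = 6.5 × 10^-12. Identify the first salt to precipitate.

Precipitation of each salt starts when its ion product equals its Ksp.
For La2(CO3)3: 7.1 x 10^-34 = (0.057)^3 × [La^3+]^2  ⇒  [La^3+] = 2.0 x 10^-15 M.
For La(IO3)3: 6.5 × 10^-12 = (0.015)^3 × [La^3+]  ⇒  [La^3+] = 1.9 x 10^-6 M.
The salt with the lower threshold [La^3+] precipitates first: La2(CO3)3.

La2(CO3)3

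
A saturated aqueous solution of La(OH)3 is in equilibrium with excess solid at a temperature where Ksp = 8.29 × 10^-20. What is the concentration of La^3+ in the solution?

[La^3+] ≈ 7.44 × 10^-6 M

La(OH)3(s) <=> La^3+(aq) + 3 OH^-(aq)
Ksp = [La^3+][OH^-]^3
With molar solubility s: [La^3+] = s, [OH^-] = 3s.
Substituting: Ksp = s(3s)^3 = 27s^4
s^4 = 8.29 × 10^-20 / 27, so s = 7.444 × 10^-6 M
[La^3+] = s = 7.44 × 10^-6 M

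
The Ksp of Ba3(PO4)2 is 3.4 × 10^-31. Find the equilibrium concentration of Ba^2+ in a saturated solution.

Ba3(PO4)2(s) ⇌ 3 Ba^2+(aq) + 2 PO4^3-(aq)
Ksp = [Ba^2+]^3[PO4^3-]^2
If s mol/L of Ba3(PO4)2 dissolves, [Ba^2+] = 3s and [PO4^3-] = 2s.
Ksp = (3s)^3(2s)^2 = 108s^5
s = (3.4 × 10^-31 / 108)^(1/5) = 3.16 x 10^-7 M
[Ba^2+] = 3s = 9.5 × 10^-7 M

[Ba^2+] ≈ 9.5 × 10^-7 M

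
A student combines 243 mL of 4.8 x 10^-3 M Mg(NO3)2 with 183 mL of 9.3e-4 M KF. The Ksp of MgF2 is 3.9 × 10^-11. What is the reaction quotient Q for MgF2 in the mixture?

Total volume = 243 + 183 = 426 mL.
[Mg^2+] = 4.8 x 10^-3 × (243/426) = 2.74 × 10^-3 M
[F^-] = 9.3 x 10^-4 × (183/426) = 4.00 x 10^-4 M
MgF2(s) ⇌ Mg^2+(aq) + 2 F^-(aq), so Q = [Mg^2+][F^-]^2
Q = (2.74 × 10^-3)(4.00 × 10^-4)^2 = 4.4 × 10^-10
Q > Ksp, so MgF2 will precipitate.

Q = 4.4 x 10^-10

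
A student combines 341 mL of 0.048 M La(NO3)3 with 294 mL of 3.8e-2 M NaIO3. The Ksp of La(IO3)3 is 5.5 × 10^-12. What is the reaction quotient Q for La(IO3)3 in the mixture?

Total volume = 341 + 294 = 635 mL.
[La^3+] = 4.8 x 10^-2 × (341/635) = 2.58 × 10^-2 M
[IO3^-] = 3.8 × 10^-2 × (294/635) = 1.76 × 10^-2 M
La(IO3)3(s) ⇌ La^3+ + 3 IO3^-, so Q = [La^3+][IO3^-]^3
Q = (2.58 × 10^-2)(1.76 × 10^-2)^3 = 1.4 × 10^-7
Q > Ksp, so La(IO3)3 will precipitate.

Q ≈ 1.4e-7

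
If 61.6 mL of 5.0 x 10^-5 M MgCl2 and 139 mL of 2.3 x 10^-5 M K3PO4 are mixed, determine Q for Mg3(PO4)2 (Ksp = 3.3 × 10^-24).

Total volume = 61.6 + 139 = 200.6 mL.
[Mg^2+] = 5.0 × 10^-5 × (61.6/200.6) = 1.54 × 10^-5 M
[PO4^3-] = 2.3 × 10^-5 × (139/200.6) = 1.59 × 10^-5 M
Mg3(PO4)2(s) ⇌ 3 Mg^2+(aq) + 2 PO4^3-(aq), so Q = [Mg^2+]^3[PO4^3-]^2
Q = (1.54 x 10^-5)^3(1.59 × 10^-5)^2 = 9.2 x 10^-25
Q < Ksp, so no precipitate of Mg3(PO4)2 forms.

9.2 x 10^-25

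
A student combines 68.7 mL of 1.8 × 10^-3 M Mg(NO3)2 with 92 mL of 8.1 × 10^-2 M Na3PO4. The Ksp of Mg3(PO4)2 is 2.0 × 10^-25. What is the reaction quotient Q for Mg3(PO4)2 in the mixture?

9.8e-13

Total volume = 68.7 + 92 = 160.7 mL.
[Mg^2+] = 1.8 × 10^-3 × (68.7/160.7) = 7.70 x 10^-4 M
[PO4^3-] = 8.1 x 10^-2 × (92/160.7) = 4.64 x 10^-2 M
Mg3(PO4)2(s) <=> 3 Mg^2+ + 2 PO4^3-, so Q = [Mg^2+]^3[PO4^3-]^2
Q = (7.70 x 10^-4)^3(4.64 × 10^-2)^2 = 9.8 × 10^-13
Q > Ksp, so Mg3(PO4)2 will precipitate.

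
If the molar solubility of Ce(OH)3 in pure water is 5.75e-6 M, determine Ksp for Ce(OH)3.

Ksp = 2.95 × 10^-20

Ce(OH)3(s) <=> Ce^3+(aq) + 3 OH^-(aq)
If s mol/L of Ce(OH)3 dissolves, [Ce^3+] = s and [OH^-] = 3s.
Ksp = [Ce^3+][OH^-]^3
Substituting: Ksp = s(3s)^3 = 27s^4
With s = 5.75 × 10^-6: Ksp = 2.95 x 10^-20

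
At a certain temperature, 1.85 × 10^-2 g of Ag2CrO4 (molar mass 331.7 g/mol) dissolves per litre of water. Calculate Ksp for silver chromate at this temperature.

Molar solubility s = (1.85 x 10^-2 g/L) / (331.7 g/mol) = 5.577 x 10^-5 M.
Ag2CrO4(s) <=> 2 Ag^+ + CrO4^2-
Let s = molar solubility. Then [Ag^+] = 2s and [CrO4^2-] = s.
Ksp = [Ag^+]^2[CrO4^2-]
So Ksp = (2s)^2 × s = 4s^3
With s = 5.577 x 10^-5: Ksp = 6.94 x 10^-13

Ksp = 6.94 x 10^-13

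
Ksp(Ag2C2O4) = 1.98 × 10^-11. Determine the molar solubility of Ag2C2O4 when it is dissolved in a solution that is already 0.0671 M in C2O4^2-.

Ag2C2O4(s) <=> 2 Ag^+(aq) + C2O4^2-(aq)
Ksp = [Ag^+]^2[C2O4^2-]
Let s be the molar solubility in this solution. [Ag^+] = 2s, [C2O4^2-] = 0.0671 + s ≈ 0.0671 (Ksp is small, so little additional dissolves).
Ksp ≈ (2s)^2 × 0.0671
s = 8.59 x 10^-6 M
Check: s = 8.6 × 10^-6 ≪ 0.0671, so the approximation is valid.

8.59 x 10^-6 M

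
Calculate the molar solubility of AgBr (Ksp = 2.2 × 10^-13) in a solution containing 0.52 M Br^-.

s = 4.2 × 10^-13 M

AgBr(s) ⇌ Ag^+ + Br^-
Ksp = [Ag^+][Br^-]
Let s = moles of AgBr that dissolve per litre. [Ag^+] = s, [Br^-] = 0.52 + s ≈ 0.52 (Ksp is small, so little additional dissolves).
Ksp ≈ s × 0.52
s = 4.2 × 10^-13 M
Check: s = 4.2 × 10^-13 ≪ 0.52, so the approximation is valid.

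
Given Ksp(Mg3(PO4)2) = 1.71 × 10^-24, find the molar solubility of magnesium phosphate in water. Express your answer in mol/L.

Mg3(PO4)2(s) ⇌ 3 Mg^2+(aq) + 2 PO4^3-(aq)
Ksp = [Mg^2+]^3[PO4^3-]^2
With molar solubility s: [Mg^2+] = 3s, [PO4^3-] = 2s.
Ksp = (3s)^3(2s)^2 = 108s^5
s = (1.71 × 10^-24 / 108)^(1/5) = 6.92 x 10^-6 M

s = 6.92e-6 M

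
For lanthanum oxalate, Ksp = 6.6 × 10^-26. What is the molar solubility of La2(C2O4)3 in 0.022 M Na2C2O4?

s = 3.9e-11 M

La2(C2O4)3(s) ⇌ 2 La^3+(aq) + 3 C2O4^2-(aq)
Ksp = [La^3+]^2[C2O4^2-]^3
Let s = moles of La2(C2O4)3 that dissolve per litre. [La^3+] = 2s, [C2O4^2-] = 0.022 + 3s ≈ 0.022 (common-ion effect: C2O4^2- is already 0.022 M).
Ksp ≈ (2s)^2 × (0.022)^3
s = 3.9 × 10^-11 M
Check: 3s = 1.2 × 10^-10 ≪ 0.022, so the approximation is valid.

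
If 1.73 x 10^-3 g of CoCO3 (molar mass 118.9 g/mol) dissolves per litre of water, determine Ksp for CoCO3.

Ksp ≈ 2.12e-10

Molar solubility s = (1.73 × 10^-3 g/L) / (118.9 g/mol) = 1.455 x 10^-5 M.
CoCO3(s) <=> Co^2+ + CO3^2-
For each mole of CoCO3 that dissolves: [Co^2+] = s, [CO3^2-] = s.
Ksp = [Co^2+][CO3^2-]
Ksp = s × s = s^2
With s = 1.455 × 10^-5: Ksp = 2.12 × 10^-10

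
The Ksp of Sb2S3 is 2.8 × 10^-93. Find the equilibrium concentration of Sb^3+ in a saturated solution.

[Sb^3+] ≈ 2.4 × 10^-19 M

Sb2S3(s) ⇌ 2 Sb^3+ + 3 S^2-
Ksp = [Sb^3+]^2[S^2-]^3
If s mol/L of Sb2S3 dissolves, [Sb^3+] = 2s and [S^2-] = 3s.
Ksp = (2s)^2(3s)^3 = 108s^5
Solving, s = (2.8 × 10^-93/108)^(1/5) = 1.21 × 10^-19 M
[Sb^3+] = 2s = 2.4 x 10^-19 M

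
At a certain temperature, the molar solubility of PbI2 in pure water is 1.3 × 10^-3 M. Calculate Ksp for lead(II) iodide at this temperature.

PbI2(s) ⇌ Pb^2+ + 2 I^-
Let s = molar solubility. Then [Pb^2+] = s and [I^-] = 2s.
Ksp = [Pb^2+][I^-]^2
Ksp = s(2s)^2 = 4s^3
Ksp = 4 × (1.3 × 10^-3)^3 = 8.8 × 10^-9

8.8e-9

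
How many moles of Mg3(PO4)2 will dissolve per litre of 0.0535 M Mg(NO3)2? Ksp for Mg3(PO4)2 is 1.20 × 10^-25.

s ≈ 1.40 x 10^-11 M

Mg3(PO4)2(s) ⇌ 3 Mg^2+ + 2 PO4^3-
Ksp = [Mg^2+]^3[PO4^3-]^2
Let s = moles of Mg3(PO4)2 that dissolve per litre. [Mg^2+] = 0.0535 + 3s ≈ 0.0535, [PO4^3-] = 2s (Ksp is small, so little additional dissolves).
Ksp ≈ (0.0535)^3 × (2s)^2
s = 1.40 × 10^-11 M
Check: 3s = 4.2 × 10^-11 ≪ 0.0535, so the approximation is valid.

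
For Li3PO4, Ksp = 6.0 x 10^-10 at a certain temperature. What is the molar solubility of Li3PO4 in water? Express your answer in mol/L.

s ≈ 2.2 × 10^-3 M

Li3PO4(s) ⇌ 3 Li^+ + PO4^3-
Ksp = [Li^+]^3[PO4^3-]
Let s = molar solubility. Then [Li^+] = 3s and [PO4^3-] = s.
Ksp = (3s)^3s = 27s^4
s = (6.0 x 10^-10 / 27)^(1/4) = 2.2 × 10^-3 M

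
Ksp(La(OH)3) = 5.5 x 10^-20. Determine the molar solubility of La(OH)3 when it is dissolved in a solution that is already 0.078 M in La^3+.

La(OH)3(s) <=> La^3+ + 3 OH^-
Ksp = [La^3+][OH^-]^3
Let s = moles of La(OH)3 that dissolve per litre. [La^3+] = 0.078 + s ≈ 0.078, [OH^-] = 3s (since the La^3+ already present dominates).
Ksp ≈ 0.078 × (3s)^3
s = 3.0 × 10^-7 M
Check: s = 3.0 × 10^-7 ≪ 0.078, so the approximation is valid.

s = 3.0e-7 M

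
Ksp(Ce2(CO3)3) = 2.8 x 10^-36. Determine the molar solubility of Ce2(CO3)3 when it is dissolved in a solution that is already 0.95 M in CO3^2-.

Ce2(CO3)3(s) ⇌ 2 Ce^3+ + 3 CO3^2-
Ksp = [Ce^3+]^2[CO3^2-]^3
Let s be the molar solubility in this solution. [Ce^3+] = 2s, [CO3^2-] = 0.95 + 3s ≈ 0.95 (common-ion effect: CO3^2- is already 0.95 M).
Ksp ≈ (2s)^2 × (0.95)^3
s = 9.0 × 10^-19 M
Check: 3s = 2.7 × 10^-18 ≪ 0.95, so the approximation is valid.

s = 9.0e-19 M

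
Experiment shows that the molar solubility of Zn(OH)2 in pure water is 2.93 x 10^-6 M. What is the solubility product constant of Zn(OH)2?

1.01e-16

Zn(OH)2(s) ⇌ Zn^2+(aq) + 2 OH^-(aq)
For each mole of Zn(OH)2 that dissolves: [Zn^2+] = s, [OH^-] = 2s.
Ksp = [Zn^2+][OH^-]^2
Ksp = s(2s)^2 = 4s^3
Ksp = 4 × (2.93 × 10^-6)^3 = 1.01 × 10^-16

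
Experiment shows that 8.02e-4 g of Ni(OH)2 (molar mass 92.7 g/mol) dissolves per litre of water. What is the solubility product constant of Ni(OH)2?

Molar solubility s = (8.02 × 10^-4 g/L) / (92.7 g/mol) = 8.652 x 10^-6 M.
Ni(OH)2(s) <=> Ni^2+ + 2 OH^-
For each mole of Ni(OH)2 that dissolves: [Ni^2+] = s, [OH^-] = 2s.
Ksp = [Ni^2+][OH^-]^2
So Ksp = s × (2s)^2 = 4s^3
With s = 8.652 × 10^-6: Ksp = 2.59 × 10^-15

Ksp ≈ 2.59 × 10^-15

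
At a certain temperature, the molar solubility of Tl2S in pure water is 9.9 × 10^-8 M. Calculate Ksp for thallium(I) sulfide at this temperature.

Tl2S(s) <=> 2 Tl^+ + S^2-
Let s = molar solubility. Then [Tl^+] = 2s and [S^2-] = s.
Ksp = [Tl^+]^2[S^2-]
Ksp = (2s)^2s = 4s^3
Ksp = 4 × (9.9 x 10^-8)^3 = 3.9 x 10^-21

Ksp = 3.9 × 10^-21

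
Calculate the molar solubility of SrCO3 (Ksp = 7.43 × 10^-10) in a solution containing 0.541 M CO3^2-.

SrCO3(s) <=> Sr^2+(aq) + CO3^2-(aq)
Ksp = [Sr^2+][CO3^2-]
Let s = moles of SrCO3 that dissolve per litre. [Sr^2+] = s, [CO3^2-] = 0.541 + s ≈ 0.541 (since the CO3^2- already present dominates).
Ksp ≈ s × 0.541
s = 1.37 x 10^-9 M
Check: s = 1.4 × 10^-9 ≪ 0.541, so the approximation is valid.

1.37e-9 M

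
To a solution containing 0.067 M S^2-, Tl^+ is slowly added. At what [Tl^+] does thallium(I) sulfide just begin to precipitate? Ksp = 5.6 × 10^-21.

[Tl^+] = 2.9e-10 M

Tl2S(s) ⇌ 2 Tl^+ + S^2-
Ksp = [Tl^+]^2[S^2-]
Precipitation begins when Q = Ksp. With [S^2-] = 0.067 M:
5.6 × 10^-21 = (0.067) × [Tl^+]^2
[Tl^+] = (5.6 × 10^-21 / 6.7 × 10^-2)^(1/2) = 2.9 × 10^-10 M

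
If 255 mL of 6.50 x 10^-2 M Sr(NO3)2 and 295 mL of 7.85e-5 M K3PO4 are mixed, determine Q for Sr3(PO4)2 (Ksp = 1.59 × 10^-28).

Q ≈ 4.85 x 10^-14

Total volume = 255 + 295 = 550 mL.
[Sr^2+] = 6.50 x 10^-2 × (255/550) = 3.014 × 10^-2 M
[PO4^3-] = 7.85 x 10^-5 × (295/550) = 4.210 x 10^-5 M
Sr3(PO4)2(s) ⇌ 3 Sr^2+(aq) + 2 PO4^3-(aq), so Q = [Sr^2+]^3[PO4^3-]^2
Q = (3.014 x 10^-2)^3(4.210 x 10^-5)^2 = 4.85 × 10^-14
Q > Ksp, so Sr3(PO4)2 will precipitate.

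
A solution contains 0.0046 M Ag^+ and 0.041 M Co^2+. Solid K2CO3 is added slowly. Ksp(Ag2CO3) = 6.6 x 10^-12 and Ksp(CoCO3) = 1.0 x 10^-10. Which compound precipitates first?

Each salt begins to precipitate when Q = Ksp, i.e. when [CO3^2-] reaches its threshold.
For Ag2CO3: 6.6 x 10^-12 = (0.0046)^2 × [CO3^2-]  ⇒  [CO3^2-] = 3.1 x 10^-7 M.
For CoCO3: 1.0 x 10^-10 = 0.041 × [CO3^2-]  ⇒  [CO3^2-] = 2.4 × 10^-9 M.
The salt with the lower threshold [CO3^2-] precipitates first: CoCO3.

CoCO3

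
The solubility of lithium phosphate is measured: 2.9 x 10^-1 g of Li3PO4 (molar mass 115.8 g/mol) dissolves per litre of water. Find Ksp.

Molar solubility s = (2.9 x 10^-1 g/L) / (115.8 g/mol) = 2.50 × 10^-3 M.
Li3PO4(s) ⇌ 3 Li^+(aq) + PO4^3-(aq)
Let s = molar solubility. Then [Li^+] = 3s and [PO4^3-] = s.
Ksp = [Li^+]^3[PO4^3-]
Ksp = (3s)^3s = 27s^4
Ksp = 27 × (2.50 × 10^-3)^4 = 1.1 × 10^-9

Ksp ≈ 1.1 x 10^-9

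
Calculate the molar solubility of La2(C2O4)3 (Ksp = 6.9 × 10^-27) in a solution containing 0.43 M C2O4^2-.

La2(C2O4)3(s) ⇌ 2 La^3+(aq) + 3 C2O4^2-(aq)
Ksp = [La^3+]^2[C2O4^2-]^3
Let s = moles of La2(C2O4)3 that dissolve per litre. [La^3+] = 2s, [C2O4^2-] = 0.43 + 3s ≈ 0.43 (Ksp is small, so little additional dissolves).
Ksp ≈ (2s)^2 × (0.43)^3
s = 1.5 x 10^-13 M
Check: 3s = 4.4 x 10^-13 ≪ 0.43, so the approximation is valid.

s = 1.5e-13 M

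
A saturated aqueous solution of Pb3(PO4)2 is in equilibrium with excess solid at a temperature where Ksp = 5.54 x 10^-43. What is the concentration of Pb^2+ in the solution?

Pb3(PO4)2(s) ⇌ 3 Pb^2+ + 2 PO4^3-
Ksp = [Pb^2+]^3[PO4^3-]^2
With molar solubility s: [Pb^2+] = 3s, [PO4^3-] = 2s.
Ksp = (3s)^3(2s)^2 = 108s^5
s^5 = 5.54 x 10^-43 / 108, so s = 1.387 × 10^-9 M
[Pb^2+] = 3s = 4.16 x 10^-9 M

[Pb^2+] ≈ 4.16 × 10^-9 M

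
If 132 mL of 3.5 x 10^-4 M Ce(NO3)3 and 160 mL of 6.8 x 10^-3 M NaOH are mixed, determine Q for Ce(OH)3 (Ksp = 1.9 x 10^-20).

Total volume = 132 + 160 = 292 mL.
[Ce^3+] = 3.5 × 10^-4 × (132/292) = 1.58 × 10^-4 M
[OH^-] = 6.8 × 10^-3 × (160/292) = 3.73 × 10^-3 M
Ce(OH)3(s) ⇌ Ce^3+(aq) + 3 OH^-(aq), so Q = [Ce^3+][OH^-]^3
Q = (1.58 × 10^-4)(3.73 × 10^-3)^3 = 8.2 × 10^-12
Q > Ksp, so Ce(OH)3 will precipitate.

Q ≈ 8.2e-12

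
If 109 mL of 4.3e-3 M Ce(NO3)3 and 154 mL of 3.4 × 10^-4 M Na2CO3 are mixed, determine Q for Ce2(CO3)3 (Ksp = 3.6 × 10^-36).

Q = 2.5e-17

Total volume = 109 + 154 = 263 mL.
[Ce^3+] = 4.3 x 10^-3 × (109/263) = 1.78 × 10^-3 M
[CO3^2-] = 3.4 × 10^-4 × (154/263) = 1.99 × 10^-4 M
Ce2(CO3)3(s) ⇌ 2 Ce^3+ + 3 CO3^2-, so Q = [Ce^3+]^2[CO3^2-]^3
Q = (1.78 × 10^-3)^2(1.99 × 10^-4)^3 = 2.5 × 10^-17
Q > Ksp, so Ce2(CO3)3 will precipitate.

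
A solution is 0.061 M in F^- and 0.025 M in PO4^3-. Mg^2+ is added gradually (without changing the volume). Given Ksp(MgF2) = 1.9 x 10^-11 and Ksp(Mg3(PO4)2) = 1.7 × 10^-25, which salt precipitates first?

MgF2

Each salt begins to precipitate when Q = Ksp, i.e. when [Mg^2+] reaches its threshold.
For MgF2: 1.9 x 10^-11 = (0.061)^2 × [Mg^2+]  ⇒  [Mg^2+] = 5.1 × 10^-9 M.
For Mg3(PO4)2: 1.7 × 10^-25 = (0.025)^2 × [Mg^2+]^3  ⇒  [Mg^2+] = 6.5 × 10^-8 M.
The salt with the lower threshold [Mg^2+] precipitates first: MgF2.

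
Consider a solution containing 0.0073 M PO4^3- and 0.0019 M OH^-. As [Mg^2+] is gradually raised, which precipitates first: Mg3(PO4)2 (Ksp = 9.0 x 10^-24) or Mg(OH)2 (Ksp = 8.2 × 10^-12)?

Precipitation of each salt starts when its ion product equals its Ksp.
For Mg3(PO4)2: 9.0 x 10^-24 = (0.0073)^2 × [Mg^2+]^3  ⇒  [Mg^2+] = 5.5 × 10^-7 M.
For Mg(OH)2: 8.2 × 10^-12 = (0.0019)^2 × [Mg^2+]  ⇒  [Mg^2+] = 2.3 x 10^-6 M.
The salt with the lower threshold [Mg^2+] precipitates first: Mg3(PO4)2.

Mg3(PO4)2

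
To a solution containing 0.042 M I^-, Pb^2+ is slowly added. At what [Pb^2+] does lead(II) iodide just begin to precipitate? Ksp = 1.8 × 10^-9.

PbI2(s) <=> Pb^2+(aq) + 2 I^-(aq)
Ksp = [Pb^2+][I^-]^2
Precipitation begins when Q = Ksp. With [I^-] = 0.042 M:
1.8 × 10^-9 = (0.042)^2 × [Pb^2+]
[Pb^2+] = (1.8 × 10^-9 / 1.76 × 10^-3) = 1.0 x 10^-6 M

[Pb^2+] ≈ 1.0 × 10^-6 M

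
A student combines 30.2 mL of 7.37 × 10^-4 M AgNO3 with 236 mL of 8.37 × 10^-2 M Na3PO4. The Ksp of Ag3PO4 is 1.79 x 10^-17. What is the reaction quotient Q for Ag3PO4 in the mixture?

4.34 × 10^-14

Total volume = 30.2 + 236 = 266.2 mL.
[Ag^+] = 7.37 × 10^-4 × (30.2/266.2) = 8.361 × 10^-5 M
[PO4^3-] = 8.37 x 10^-2 × (236/266.2) = 7.420 × 10^-2 M
Ag3PO4(s) ⇌ 3 Ag^+ + PO4^3-, so Q = [Ag^+]^3[PO4^3-]
Q = (8.361 × 10^-5)^3(7.420 × 10^-2) = 4.34 × 10^-14
Q > Ksp, so Ag3PO4 will precipitate.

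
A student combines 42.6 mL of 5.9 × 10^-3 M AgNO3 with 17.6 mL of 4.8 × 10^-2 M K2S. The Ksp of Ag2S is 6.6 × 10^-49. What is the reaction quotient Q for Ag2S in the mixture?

2.4 × 10^-7

Total volume = 42.6 + 17.6 = 60.2 mL.
[Ag^+] = 5.9 × 10^-3 × (42.6/60.2) = 4.18 x 10^-3 M
[S^2-] = 4.8 × 10^-2 × (17.6/60.2) = 1.40 × 10^-2 M
Ag2S(s) ⇌ 2 Ag^+(aq) + S^2-(aq), so Q = [Ag^+]^2[S^2-]
Q = (4.18 x 10^-3)^2(1.40 × 10^-2) = 2.4 × 10^-7
Q > Ksp, so Ag2S will precipitate.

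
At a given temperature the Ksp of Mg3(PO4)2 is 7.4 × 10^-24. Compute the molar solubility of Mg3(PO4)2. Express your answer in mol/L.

s ≈ 9.3 x 10^-6 M

Mg3(PO4)2(s) ⇌ 3 Mg^2+(aq) + 2 PO4^3-(aq)
Ksp = [Mg^2+]^3[PO4^3-]^2
With molar solubility s: [Mg^2+] = 3s, [PO4^3-] = 2s.
Ksp = (3s)^3(2s)^2 = 108s^5
s^5 = 7.4 × 10^-24 / 108, so s = 9.3 x 10^-6 M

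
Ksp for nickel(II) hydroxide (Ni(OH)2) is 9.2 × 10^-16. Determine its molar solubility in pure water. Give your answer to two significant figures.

s ≈ 6.1 × 10^-6 M

Ni(OH)2(s) ⇌ Ni^2+(aq) + 2 OH^-(aq)
Ksp = [Ni^2+][OH^-]^2
If s mol/L of Ni(OH)2 dissolves, [Ni^2+] = s and [OH^-] = 2s.
So Ksp = s × (2s)^2 = 4s^3
s = (9.2 × 10^-16 / 4)^(1/3) = 6.1 x 10^-6 M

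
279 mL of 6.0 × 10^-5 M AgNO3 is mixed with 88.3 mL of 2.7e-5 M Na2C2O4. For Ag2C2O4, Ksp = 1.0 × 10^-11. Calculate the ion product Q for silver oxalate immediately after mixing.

Total volume = 279 + 88.3 = 367.3 mL.
[Ag^+] = 6.0 × 10^-5 × (279/367.3) = 4.56 x 10^-5 M
[C2O4^2-] = 2.7 × 10^-5 × (88.3/367.3) = 6.49 × 10^-6 M
Ag2C2O4(s) <=> 2 Ag^+ + C2O4^2-, so Q = [Ag^+]^2[C2O4^2-]
Q = (4.56 × 10^-5)^2(6.49 × 10^-6) = 1.3 × 10^-14
Q < Ksp, so no precipitate of Ag2C2O4 forms.

Q ≈ 1.3 × 10^-14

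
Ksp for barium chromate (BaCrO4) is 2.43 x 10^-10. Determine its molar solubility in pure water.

1.56e-5 M

BaCrO4(s) <=> Ba^2+ + CrO4^2-
Ksp = [Ba^2+][CrO4^2-]
If s mol/L of BaCrO4 dissolves, [Ba^2+] = s and [CrO4^2-] = s.
Ksp = s × s = s^2
s = √(2.43 x 10^-10) = 1.56 × 10^-5 M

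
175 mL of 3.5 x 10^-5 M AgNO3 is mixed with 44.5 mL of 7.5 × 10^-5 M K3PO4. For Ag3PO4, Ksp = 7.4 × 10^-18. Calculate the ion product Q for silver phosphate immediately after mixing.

Q = 3.3e-19

Total volume = 175 + 44.5 = 219.5 mL.
[Ag^+] = 3.5 × 10^-5 × (175/219.5) = 2.79 x 10^-5 M
[PO4^3-] = 7.5 × 10^-5 × (44.5/219.5) = 1.52 × 10^-5 M
Ag3PO4(s) <=> 3 Ag^+ + PO4^3-, so Q = [Ag^+]^3[PO4^3-]
Q = (2.79 × 10^-5)^3(1.52 × 10^-5) = 3.3 x 10^-19
Q < Ksp, so no precipitate of Ag3PO4 forms.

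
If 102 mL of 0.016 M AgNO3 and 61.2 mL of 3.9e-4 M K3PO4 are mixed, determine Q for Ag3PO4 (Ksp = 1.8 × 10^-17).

Q = 1.5e-10

Total volume = 102 + 61.2 = 163.2 mL.
[Ag^+] = 1.6 × 10^-2 × (102/163.2) = 1.00 × 10^-2 M
[PO4^3-] = 3.9 × 10^-4 × (61.2/163.2) = 1.46 × 10^-4 M
Ag3PO4(s) ⇌ 3 Ag^+ + PO4^3-, so Q = [Ag^+]^3[PO4^3-]
Q = (1.00 x 10^-2)^3(1.46 × 10^-4) = 1.5 × 10^-10
Q > Ksp, so Ag3PO4 will precipitate.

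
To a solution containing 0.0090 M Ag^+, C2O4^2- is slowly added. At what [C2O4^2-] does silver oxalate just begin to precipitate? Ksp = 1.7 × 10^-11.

Ag2C2O4(s) ⇌ 2 Ag^+ + C2O4^2-
Ksp = [Ag^+]^2[C2O4^2-]
Precipitation begins when Q = Ksp. With [Ag^+] = 0.0090 M:
1.7 × 10^-11 = (0.0090)^2 × [C2O4^2-]
[C2O4^2-] = (1.7 × 10^-11 / 8.10 × 10^-5) = 2.1 × 10^-7 M

[C2O4^2-] = 2.1 × 10^-7 M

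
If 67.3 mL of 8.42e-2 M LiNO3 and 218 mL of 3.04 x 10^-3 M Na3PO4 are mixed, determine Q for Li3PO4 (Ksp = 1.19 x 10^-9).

1.82 × 10^-8

Total volume = 67.3 + 218 = 285.3 mL.
[Li^+] = 8.42 x 10^-2 × (67.3/285.3) = 1.986 × 10^-2 M
[PO4^3-] = 3.04 x 10^-3 × (218/285.3) = 2.323 × 10^-3 M
Li3PO4(s) <=> 3 Li^+(aq) + PO4^3-(aq), so Q = [Li^+]^3[PO4^3-]
Q = (1.986 × 10^-2)^3(2.323 × 10^-3) = 1.82 × 10^-8
Q > Ksp, so Li3PO4 will precipitate.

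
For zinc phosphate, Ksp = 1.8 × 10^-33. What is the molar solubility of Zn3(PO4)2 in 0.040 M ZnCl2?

Zn3(PO4)2(s) <=> 3 Zn^2+(aq) + 2 PO4^3-(aq)
Ksp = [Zn^2+]^3[PO4^3-]^2
Let s be the molar solubility in this solution. [Zn^2+] = 0.040 + 3s ≈ 0.040, [PO4^3-] = 2s (Ksp is small, so little additional dissolves).
Ksp ≈ (0.040)^3 × (2s)^2
s = 2.7 × 10^-15 M
Check: 3s = 8.0 x 10^-15 ≪ 0.040, so the approximation is valid.

s = 2.7 x 10^-15 M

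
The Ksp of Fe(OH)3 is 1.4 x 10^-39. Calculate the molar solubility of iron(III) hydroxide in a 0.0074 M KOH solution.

3.5 × 10^-33 M

Fe(OH)3(s) ⇌ Fe^3+ + 3 OH^-
Ksp = [Fe^3+][OH^-]^3
Let s be the molar solubility in this solution. [Fe^3+] = s, [OH^-] = 0.0074 + 3s ≈ 0.0074 (Ksp is small, so little additional dissolves).
Ksp ≈ s × (0.0074)^3
s = 3.5 x 10^-33 M
Check: 3s = 1.0 x 10^-32 ≪ 0.0074, so the approximation is valid.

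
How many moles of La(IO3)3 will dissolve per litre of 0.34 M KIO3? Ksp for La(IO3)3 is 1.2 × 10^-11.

s ≈ 3.1 × 10^-10 M

La(IO3)3(s) <=> La^3+(aq) + 3 IO3^-(aq)
Ksp = [La^3+][IO3^-]^3
Let s be the molar solubility in this solution. [La^3+] = s, [IO3^-] = 0.34 + 3s ≈ 0.34 (Ksp is small, so little additional dissolves).
Ksp ≈ s × (0.34)^3
s = 3.1 x 10^-10 M
Check: 3s = 9.2 × 10^-10 ≪ 0.34, so the approximation is valid.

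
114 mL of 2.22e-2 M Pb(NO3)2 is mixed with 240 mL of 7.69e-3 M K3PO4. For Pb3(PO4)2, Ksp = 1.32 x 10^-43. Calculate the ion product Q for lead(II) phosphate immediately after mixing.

9.93 x 10^-12

Total volume = 114 + 240 = 354 mL.
[Pb^2+] = 2.22 × 10^-2 × (114/354) = 7.149 × 10^-3 M
[PO4^3-] = 7.69 × 10^-3 × (240/354) = 5.214 x 10^-3 M
Pb3(PO4)2(s) ⇌ 3 Pb^2+ + 2 PO4^3-, so Q = [Pb^2+]^3[PO4^3-]^2
Q = (7.149 × 10^-3)^3(5.214 × 10^-3)^2 = 9.93 x 10^-12
Q > Ksp, so Pb3(PO4)2 will precipitate.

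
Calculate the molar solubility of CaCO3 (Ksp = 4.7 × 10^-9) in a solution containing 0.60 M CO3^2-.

CaCO3(s) ⇌ Ca^2+ + CO3^2-
Ksp = [Ca^2+][CO3^2-]
If s mol/L dissolves here, [Ca^2+] = s, [CO3^2-] = 0.60 + s ≈ 0.60 (common-ion effect: CO3^2- is already 0.60 M).
Ksp ≈ s × 0.60
s = 7.8 × 10^-9 M
Check: s = 7.8 x 10^-9 ≪ 0.60, so the approximation is valid.

7.8 × 10^-9 M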